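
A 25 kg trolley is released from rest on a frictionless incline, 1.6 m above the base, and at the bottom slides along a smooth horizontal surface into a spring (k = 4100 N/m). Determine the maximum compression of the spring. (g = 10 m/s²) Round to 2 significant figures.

x = 0.44 m

At max compression the trolley is momentarily at rest: mgh = ½kx²
x = √(2mgh/k) = √(2 × 25 × 10 × 1.6 / 4100) = 0.4417 m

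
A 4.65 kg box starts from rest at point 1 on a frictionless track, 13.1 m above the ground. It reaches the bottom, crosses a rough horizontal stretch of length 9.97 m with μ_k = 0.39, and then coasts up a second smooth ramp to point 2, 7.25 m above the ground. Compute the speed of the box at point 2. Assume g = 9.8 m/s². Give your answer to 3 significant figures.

Energy at 1: mgh₁ = (4.65)(9.8)(13.1) = 596.97 J
Friction loss: W_f = μ_k mg d = 177.2 J
At 2: ½mv² + mgh₂ = mgh₁ − W_f
½mv² = 596.97 − 177.2 − 330.38 = 89.395 J
v = √(2 × 89.395/4.65) = 6.201 m/s

v = 6.20 m/s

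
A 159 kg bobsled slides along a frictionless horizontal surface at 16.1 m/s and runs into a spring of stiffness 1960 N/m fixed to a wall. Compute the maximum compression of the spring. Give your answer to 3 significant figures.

x = 4.59 m

All KE is stored as spring PE at maximum compression: ½mv² = ½kx²
x = v√(m/k) = 16.1 × √(159/1960) = 4.586 m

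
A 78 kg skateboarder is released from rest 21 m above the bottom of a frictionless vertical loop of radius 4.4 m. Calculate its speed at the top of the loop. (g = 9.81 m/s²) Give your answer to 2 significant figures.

Energy conservation: mgh = ½mv_top² + mg(2r)
v_top² = 2g(h − 2r) = 2(9.81)(21 − 8.800) = 239.4
v_top = 15.47 m/s

v = 15 m/s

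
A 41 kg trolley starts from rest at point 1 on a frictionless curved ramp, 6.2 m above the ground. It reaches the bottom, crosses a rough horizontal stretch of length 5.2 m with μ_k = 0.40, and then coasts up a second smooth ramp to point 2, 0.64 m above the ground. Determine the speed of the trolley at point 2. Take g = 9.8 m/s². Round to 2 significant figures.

v = 8.3 m/s

Energy at 1: mgh₁ = (41)(9.8)(6.2) = 2491.2 J
Friction loss: W_f = μ_k mg d = 835.7 J
At 2: ½mv² + mgh₂ = mgh₁ − W_f
½mv² = 2491.2 − 835.7 − 257.15 = 1398.3 J
v = √(2 × 1398.3/41) = 8.259 m/s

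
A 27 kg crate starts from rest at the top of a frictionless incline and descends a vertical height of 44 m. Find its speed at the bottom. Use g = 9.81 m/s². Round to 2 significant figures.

v = 29 m/s

By conservation of mechanical energy, mgh = ½mv²
v = √(2gh) = √(2 × 9.81 × 44) = √863.28 = 29.38 m/s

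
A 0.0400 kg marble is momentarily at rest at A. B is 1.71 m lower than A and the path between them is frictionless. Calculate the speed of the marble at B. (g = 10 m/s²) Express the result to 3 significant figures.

v = 5.85 m/s

Energy conservation between the two points: mgh = ½mv²
The mass cancels from both sides.
v = √(2gh) = √(2 × 10 × 1.71) = √34.200 = 5.848 m/s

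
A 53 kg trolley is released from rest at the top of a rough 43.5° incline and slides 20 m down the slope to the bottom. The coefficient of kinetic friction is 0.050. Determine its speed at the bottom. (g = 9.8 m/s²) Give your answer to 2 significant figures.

v = 16 m/s

Work–energy: mg(L sinθ) − μ_k(mg cosθ)L = ½mv²
mgh = mgL sinθ = (53)(9.8)(20)sin43.5° = 7150.6 J
W_f = μ_k mg cosθ · L = (0.050)(53)(9.8)cos43.5°·20 = 376.8 J
½mv² = 7150.6 − 376.8 = 6773.9 J
v = √(2 × 6773.9/53) = 15.99 m/s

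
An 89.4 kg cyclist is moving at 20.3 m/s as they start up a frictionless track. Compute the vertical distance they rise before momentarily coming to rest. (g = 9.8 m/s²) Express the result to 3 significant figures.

By energy conservation, ½mv² = mgh
h = v²/(2g) = 20.3²/(2 × 9.8) = 21.02 m

h = 21.0 m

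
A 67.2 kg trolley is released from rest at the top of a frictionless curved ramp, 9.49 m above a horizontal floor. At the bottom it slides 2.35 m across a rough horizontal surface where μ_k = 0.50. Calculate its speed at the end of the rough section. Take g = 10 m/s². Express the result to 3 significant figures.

v = 12.9 m/s

Energy bookkeeping (friction removes W_f = μ_k N d):
mgh = ½mv² + μ_k m g d
W_f = μ_k mg d = (0.50)(67.2)(10)(2.35) = 789.6 J
½mv² = mgh − W_f = 6377.3 − 789.6 = 5587.7 J
v = √(2 × 5587.7/67.2) = 12.90 m/s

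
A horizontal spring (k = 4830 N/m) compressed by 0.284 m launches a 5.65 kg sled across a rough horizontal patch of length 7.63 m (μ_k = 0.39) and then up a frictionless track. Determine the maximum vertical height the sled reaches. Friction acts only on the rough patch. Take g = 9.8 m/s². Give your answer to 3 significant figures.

Spring energy: E₀ = ½kx² = ½(4830)(0.284)² = 194.78 J
Friction: W_f = μ_k mg d = (0.39)(5.65)(9.8)(7.63) = 164.8 J
Energy at base of ramp: E = 194.78 − 164.8 = 30.020 J
At max height all remaining energy is PE: mgh = E ⇒ h = E/(mg) = 30.020/(5.65 × 9.8) = 0.5422 m

h = 0.542 m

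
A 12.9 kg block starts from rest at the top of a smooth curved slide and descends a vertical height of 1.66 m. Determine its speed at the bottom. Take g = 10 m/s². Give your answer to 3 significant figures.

v = 5.76 m/s

Equating total energy at the two states: mgh = ½mv²
v = √(2gh) = √(2 × 10 × 1.66) = √33.200 = 5.762 m/s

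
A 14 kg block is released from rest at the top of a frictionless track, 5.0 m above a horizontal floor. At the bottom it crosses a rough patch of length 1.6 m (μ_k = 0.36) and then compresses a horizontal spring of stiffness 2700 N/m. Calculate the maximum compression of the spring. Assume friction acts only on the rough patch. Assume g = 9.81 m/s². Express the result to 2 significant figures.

Initial energy: E₁ = mgh = (14)(9.81)(5.0) = 686.70 J
Friction removes W_f = μ_k mg d = (0.36)(14)(9.81)(1.6) = 79.11 J
Energy reaching the spring: E = 686.70 − 79.11 = 607.59 J
At max compression ½kx² = E ⇒ x = √(2E/k) = √(2 × 607.59/2700) = 0.6709 m

x = 0.67 m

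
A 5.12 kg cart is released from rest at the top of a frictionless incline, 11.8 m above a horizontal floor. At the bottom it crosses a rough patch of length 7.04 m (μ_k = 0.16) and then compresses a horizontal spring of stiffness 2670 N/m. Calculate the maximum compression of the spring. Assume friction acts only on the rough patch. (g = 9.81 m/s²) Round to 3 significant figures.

x = 0.634 m

Initial energy: E₁ = mgh = (5.12)(9.81)(11.8) = 592.68 J
Friction removes W_f = μ_k mg d = (0.16)(5.12)(9.81)(7.04) = 56.58 J
Energy reaching the spring: E = 592.68 − 56.58 = 536.11 J
At max compression ½kx² = E ⇒ x = √(2E/k) = √(2 × 536.11/2670) = 0.6337 m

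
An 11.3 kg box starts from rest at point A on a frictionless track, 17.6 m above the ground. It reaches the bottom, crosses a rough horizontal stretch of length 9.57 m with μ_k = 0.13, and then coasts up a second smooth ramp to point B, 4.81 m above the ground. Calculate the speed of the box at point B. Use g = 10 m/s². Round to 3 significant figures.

v = 15.2 m/s

Energy at A: mgh₁ = (11.3)(10)(17.6) = 1988.8 J
Friction loss: W_f = μ_k mg d = 140.6 J
At B: ½mv² + mgh₂ = mgh₁ − W_f
½mv² = 1988.8 − 140.6 − 543.53 = 1304.7 J
v = √(2 × 1304.7/11.3) = 15.20 m/s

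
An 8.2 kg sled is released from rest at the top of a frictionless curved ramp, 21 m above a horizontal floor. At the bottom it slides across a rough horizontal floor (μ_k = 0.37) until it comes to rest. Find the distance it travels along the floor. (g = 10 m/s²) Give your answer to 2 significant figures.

d = 57 m

Energy bookkeeping (friction removes W_f = μ_k N d):
At rest all PE has been dissipated by friction: mgh = μ_k m g d
d = h/μ_k = 21/0.37 = 56.76 m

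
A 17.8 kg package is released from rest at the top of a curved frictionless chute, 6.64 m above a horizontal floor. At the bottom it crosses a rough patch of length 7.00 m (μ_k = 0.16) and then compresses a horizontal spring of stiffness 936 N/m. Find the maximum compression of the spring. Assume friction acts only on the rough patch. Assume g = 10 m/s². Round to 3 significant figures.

x = 1.45 m

Initial energy: E₁ = mgh = (17.8)(10)(6.64) = 1181.9 J
Friction removes W_f = μ_k mg d = (0.16)(17.8)(10)(7.00) = 199.4 J
Energy reaching the spring: E = 1181.9 − 199.4 = 982.56 J
At max compression ½kx² = E ⇒ x = √(2E/k) = √(2 × 982.56/936) = 1.449 m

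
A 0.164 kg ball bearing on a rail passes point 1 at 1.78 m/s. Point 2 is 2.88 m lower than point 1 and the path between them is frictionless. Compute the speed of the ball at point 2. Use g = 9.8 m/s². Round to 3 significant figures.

Mechanical energy is conserved (no friction): ½mv₀² + mgh = ½mv²
The mass cancels from both sides.
v² = v₀² + 2gh = (1.78)² + 2(9.8)(2.88) = 59.616
v = √59.616 = 7.721 m/s

v = 7.72 m/s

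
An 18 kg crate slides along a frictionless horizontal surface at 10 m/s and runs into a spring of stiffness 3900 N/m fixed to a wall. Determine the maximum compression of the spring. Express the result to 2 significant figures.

x = 0.68 m

At max compression the crate is momentarily at rest: ½mv² = ½kx²
x = v√(m/k) = 10 × √(18/3900) = 0.6794 m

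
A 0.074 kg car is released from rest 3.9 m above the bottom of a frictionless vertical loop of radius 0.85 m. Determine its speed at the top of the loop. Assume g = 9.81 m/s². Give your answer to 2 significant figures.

Energy conservation: mgh = ½mv_top² + mg(2r)
v_top² = 2g(h − 2r) = 2(9.81)(3.9 − 1.700) = 43.16
v_top = 6.570 m/s

v = 6.6 m/s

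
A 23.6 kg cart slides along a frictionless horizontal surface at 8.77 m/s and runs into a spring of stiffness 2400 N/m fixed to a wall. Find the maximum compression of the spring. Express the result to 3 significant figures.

At max compression the cart is momentarily at rest: ½mv² = ½kx²
x = v√(m/k) = 8.77 × √(23.6/2400) = 0.8697 m

x = 0.870 m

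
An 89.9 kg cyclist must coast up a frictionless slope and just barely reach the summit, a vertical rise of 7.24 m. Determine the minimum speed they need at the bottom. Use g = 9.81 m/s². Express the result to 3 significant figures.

At the top they are momentarily at rest, so all KE converts to PE: ½mv² = mgh
v = √(2gh) = √(2 × 9.81 × 7.24) = 11.92 m/s

v = 11.9 m/s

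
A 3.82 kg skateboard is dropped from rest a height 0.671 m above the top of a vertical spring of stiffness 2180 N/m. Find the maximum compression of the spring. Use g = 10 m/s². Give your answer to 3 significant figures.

Measuring PE from the top of the relaxed spring, at max compression the skateboard has dropped H + x with zero KE, so:
mg(H + x) = ½kx²
½(2180)x² − (3.82)(10)x − (3.82)(10)(0.671) = 0
1090x² − 38.20x − 25.63 = 0
x = [38.20 + √(1459 + 111756)]/(2 × 1090) = 0.1719 m

x = 0.172 m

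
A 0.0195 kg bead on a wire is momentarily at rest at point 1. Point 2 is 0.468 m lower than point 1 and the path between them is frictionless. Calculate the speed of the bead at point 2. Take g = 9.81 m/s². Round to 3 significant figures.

v = 3.03 m/s

Mechanical energy is conserved (no friction): mgh = ½mv²
v = √(2gh) = √(2 × 9.81 × 0.468) = √9.1822 = 3.030 m/s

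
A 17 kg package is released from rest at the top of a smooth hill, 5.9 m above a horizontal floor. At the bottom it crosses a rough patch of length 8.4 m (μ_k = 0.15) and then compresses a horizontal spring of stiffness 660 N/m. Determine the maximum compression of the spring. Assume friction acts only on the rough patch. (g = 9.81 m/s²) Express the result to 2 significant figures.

x = 1.5 m

Initial energy: E₁ = mgh = (17)(9.81)(5.9) = 983.94 J
Friction removes W_f = μ_k mg d = (0.15)(17)(9.81)(8.4) = 210.1 J
Energy reaching the spring: E = 983.94 − 210.1 = 773.81 J
At max compression ½kx² = E ⇒ x = √(2E/k) = √(2 × 773.81/660) = 1.531 m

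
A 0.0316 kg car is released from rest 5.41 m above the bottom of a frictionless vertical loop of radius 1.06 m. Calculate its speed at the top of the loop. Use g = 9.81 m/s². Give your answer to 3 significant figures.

Energy conservation: mgh = ½mv_top² + mg(2r)
v_top² = 2g(h − 2r) = 2(9.81)(5.41 − 2.120) = 64.55
v_top = 8.034 m/s

v = 8.03 m/s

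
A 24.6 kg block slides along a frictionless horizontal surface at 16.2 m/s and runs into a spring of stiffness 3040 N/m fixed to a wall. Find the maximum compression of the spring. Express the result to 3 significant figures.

At max compression the block is momentarily at rest: ½mv² = ½kx²
x = v√(m/k) = 16.2 × √(24.6/3040) = 1.457 m

x = 1.46 m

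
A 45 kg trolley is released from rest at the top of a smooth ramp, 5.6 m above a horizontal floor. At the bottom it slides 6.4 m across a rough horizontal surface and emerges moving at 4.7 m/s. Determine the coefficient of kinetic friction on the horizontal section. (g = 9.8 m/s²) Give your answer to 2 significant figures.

μ_k = 0.70

Energy bookkeeping (friction removes W_f = μ_k N d):
mgh = ½mv² + μ_k m g d
mgh = 2469.6 J; ½mv² = 497.03 J
W_f = 2469.6 − 497.03 = 1973 J
μ_k = W_f/(mg·d) = 1973/(441.0 × 6.4) = 0.6989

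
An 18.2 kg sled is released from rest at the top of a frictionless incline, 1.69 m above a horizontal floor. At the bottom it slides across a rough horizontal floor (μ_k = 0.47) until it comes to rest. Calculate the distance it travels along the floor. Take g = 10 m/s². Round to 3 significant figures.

d = 3.60 m

Energy bookkeeping (friction removes W_f = μ_k N d):
At rest all PE has been dissipated by friction: mgh = μ_k m g d
d = h/μ_k = 1.69/0.47 = 3.596 m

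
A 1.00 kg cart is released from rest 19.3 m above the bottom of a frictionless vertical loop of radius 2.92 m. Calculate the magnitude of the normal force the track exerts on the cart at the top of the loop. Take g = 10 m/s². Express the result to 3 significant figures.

Energy from release to top (height 2r): mgh = ½mv_top² + mg(2r)
v_top² = 2g(h − 2r) = 2(10)(19.3 − 5.840) = 269.20 m²/s²
At the top, both N and weight point toward the centre: N + mg = mv_top²/r
N = m(v_top²/r − g) = 1.00(269.20/2.92 − 10) = 82.19 N

N = 82.2 N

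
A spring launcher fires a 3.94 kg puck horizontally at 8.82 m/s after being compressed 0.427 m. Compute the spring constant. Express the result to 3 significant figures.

Spring PE at full compression equals KE at release: ½kx² = ½mv²
k = mv²/x² = (3.94)(8.82)²/(0.427)² = 1681 N/m

k = 1680 N/m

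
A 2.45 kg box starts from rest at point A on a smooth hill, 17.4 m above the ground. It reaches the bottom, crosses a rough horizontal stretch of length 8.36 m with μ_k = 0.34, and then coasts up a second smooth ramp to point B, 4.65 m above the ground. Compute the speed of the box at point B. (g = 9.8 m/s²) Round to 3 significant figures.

Energy at A: mgh₁ = (2.45)(9.8)(17.4) = 417.77 J
Friction loss: W_f = μ_k mg d = 68.25 J
At B: ½mv² + mgh₂ = mgh₁ − W_f
½mv² = 417.77 − 68.25 − 111.65 = 237.88 J
v = √(2 × 237.88/2.45) = 13.94 m/s

v = 13.9 m/s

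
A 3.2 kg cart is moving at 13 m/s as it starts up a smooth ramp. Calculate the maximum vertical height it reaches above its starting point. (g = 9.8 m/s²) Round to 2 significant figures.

Setting KE at the bottom equal to PE gained: ½mv² = mgh
h = v²/(2g) = 13²/(2 × 9.8) = 8.622 m

h = 8.6 m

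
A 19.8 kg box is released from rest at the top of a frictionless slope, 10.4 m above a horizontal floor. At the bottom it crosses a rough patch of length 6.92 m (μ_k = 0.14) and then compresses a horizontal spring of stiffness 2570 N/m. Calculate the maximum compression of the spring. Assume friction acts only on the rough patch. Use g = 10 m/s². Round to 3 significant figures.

x = 1.21 m

Initial energy: E₁ = mgh = (19.8)(10)(10.4) = 2059.2 J
Friction removes W_f = μ_k mg d = (0.14)(19.8)(10)(6.92) = 191.8 J
Energy reaching the spring: E = 2059.2 − 191.8 = 1867.4 J
At max compression ½kx² = E ⇒ x = √(2E/k) = √(2 × 1867.4/2570) = 1.205 m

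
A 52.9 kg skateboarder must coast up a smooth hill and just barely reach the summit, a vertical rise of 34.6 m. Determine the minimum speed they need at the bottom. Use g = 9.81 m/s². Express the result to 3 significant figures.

v = 26.1 m/s

At the top they are momentarily at rest, so all KE converts to PE: ½mv² = mgh
v = √(2gh) = √(2 × 9.81 × 34.6) = 26.05 m/s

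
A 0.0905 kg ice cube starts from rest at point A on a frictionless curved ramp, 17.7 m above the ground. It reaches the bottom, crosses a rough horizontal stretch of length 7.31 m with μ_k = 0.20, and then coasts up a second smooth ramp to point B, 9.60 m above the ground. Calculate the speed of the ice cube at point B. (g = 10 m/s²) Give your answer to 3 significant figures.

Energy at A: mgh₁ = (0.0905)(10)(17.7) = 16.018 J
Friction loss: W_f = μ_k mg d = 1.323 J
At B: ½mv² + mgh₂ = mgh₁ − W_f
½mv² = 16.018 − 1.323 − 8.6880 = 6.0074 J
v = √(2 × 6.0074/0.0905) = 11.52 m/s

v = 11.5 m/s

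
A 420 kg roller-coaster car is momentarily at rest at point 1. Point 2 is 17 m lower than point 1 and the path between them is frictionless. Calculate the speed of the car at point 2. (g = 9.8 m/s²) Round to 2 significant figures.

By conservation of mechanical energy, mgh = ½mv²
v = √(2gh) = √(2 × 9.8 × 17) = √333.20 = 18.25 m/s

v = 18 m/s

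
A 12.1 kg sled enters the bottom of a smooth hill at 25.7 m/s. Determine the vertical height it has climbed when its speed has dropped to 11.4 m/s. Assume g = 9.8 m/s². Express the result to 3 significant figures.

Energy balance between the two points: ½mv₁² = ½mv₂² + mgh
h = (v₁² − v₂²)/(2g) = (25.7² − 11.4²)/(2 × 9.8) = 27.07 m

h = 27.1 m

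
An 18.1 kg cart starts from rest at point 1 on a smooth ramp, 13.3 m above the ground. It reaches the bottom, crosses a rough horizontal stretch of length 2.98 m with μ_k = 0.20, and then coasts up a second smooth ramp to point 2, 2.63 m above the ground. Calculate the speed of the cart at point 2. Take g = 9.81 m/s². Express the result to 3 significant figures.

v = 14.1 m/s

Energy at 1: mgh₁ = (18.1)(9.81)(13.3) = 2361.6 J
Friction loss: W_f = μ_k mg d = 105.8 J
At 2: ½mv² + mgh₂ = mgh₁ − W_f
½mv² = 2361.6 − 105.8 − 466.99 = 1788.7 J
v = √(2 × 1788.7/18.1) = 14.06 m/s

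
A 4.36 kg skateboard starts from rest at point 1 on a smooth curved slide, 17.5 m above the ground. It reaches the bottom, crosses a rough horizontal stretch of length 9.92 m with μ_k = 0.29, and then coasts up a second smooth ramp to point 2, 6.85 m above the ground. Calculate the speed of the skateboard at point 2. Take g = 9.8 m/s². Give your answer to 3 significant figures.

v = 12.3 m/s

Energy at 1: mgh₁ = (4.36)(9.8)(17.5) = 747.74 J
Friction loss: W_f = μ_k mg d = 122.9 J
At 2: ½mv² + mgh₂ = mgh₁ − W_f
½mv² = 747.74 − 122.9 − 292.69 = 332.13 J
v = √(2 × 332.13/4.36) = 12.34 m/s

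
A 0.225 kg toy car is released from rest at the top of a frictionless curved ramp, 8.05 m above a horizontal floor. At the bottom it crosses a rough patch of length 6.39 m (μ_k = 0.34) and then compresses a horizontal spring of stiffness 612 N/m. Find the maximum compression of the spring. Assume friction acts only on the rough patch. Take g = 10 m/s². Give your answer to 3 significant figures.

x = 0.208 m

Initial energy: E₁ = mgh = (0.225)(10)(8.05) = 18.113 J
Friction removes W_f = μ_k mg d = (0.34)(0.225)(10)(6.39) = 4.888 J
Energy reaching the spring: E = 18.113 − 4.888 = 13.224 J
At max compression ½kx² = E ⇒ x = √(2E/k) = √(2 × 13.224/612) = 0.2079 m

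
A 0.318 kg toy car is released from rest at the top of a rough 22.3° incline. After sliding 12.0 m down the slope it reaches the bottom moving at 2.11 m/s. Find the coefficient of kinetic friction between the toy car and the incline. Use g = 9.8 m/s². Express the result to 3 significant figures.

μ_k = 0.390

Energy balance down the incline: mg L sinθ − ½mv² = μ_k (mg cosθ) L
mgL sinθ = 14.190 J; ½mv² = 0.70788 J
W_f = 14.190 − 0.70788 = 13.48 J
μ_k = W_f/(mg cosθ · L) = 13.48/(2.883 × 12.0) = 0.3897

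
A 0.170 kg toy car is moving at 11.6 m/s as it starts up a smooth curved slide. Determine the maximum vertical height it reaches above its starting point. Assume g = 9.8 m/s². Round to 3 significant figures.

h = 6.87 m

By energy conservation, ½mv² = mgh
h = v²/(2g) = 11.6²/(2 × 9.8) = 6.865 m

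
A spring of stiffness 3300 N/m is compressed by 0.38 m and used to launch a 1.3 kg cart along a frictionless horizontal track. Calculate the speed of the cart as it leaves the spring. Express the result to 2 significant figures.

v = 19 m/s

The cart leaves the spring when the spring is at natural length, so ½kx² = ½mv²
v = x√(k/m) = 0.38 × √(3300/1.3) = 19.15 m/s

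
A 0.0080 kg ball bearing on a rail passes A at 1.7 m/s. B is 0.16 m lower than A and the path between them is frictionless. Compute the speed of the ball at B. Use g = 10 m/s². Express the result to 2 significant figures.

v = 2.5 m/s

Equating total energy at the two states: ½mv₀² + mgh = ½mv²
v² = v₀² + 2gh = (1.7)² + 2(10)(0.16) = 6.0900
v = √6.0900 = 2.468 m/s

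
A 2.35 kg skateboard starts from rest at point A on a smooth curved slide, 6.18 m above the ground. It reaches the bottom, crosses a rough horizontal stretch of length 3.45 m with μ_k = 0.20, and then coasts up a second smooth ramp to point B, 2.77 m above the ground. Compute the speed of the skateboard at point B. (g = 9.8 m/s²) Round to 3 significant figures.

Energy at A: mgh₁ = (2.35)(9.8)(6.18) = 142.33 J
Friction loss: W_f = μ_k mg d = 15.89 J
At B: ½mv² + mgh₂ = mgh₁ − W_f
½mv² = 142.33 − 15.89 − 63.793 = 62.642 J
v = √(2 × 62.642/2.35) = 7.302 m/s

v = 7.30 m/s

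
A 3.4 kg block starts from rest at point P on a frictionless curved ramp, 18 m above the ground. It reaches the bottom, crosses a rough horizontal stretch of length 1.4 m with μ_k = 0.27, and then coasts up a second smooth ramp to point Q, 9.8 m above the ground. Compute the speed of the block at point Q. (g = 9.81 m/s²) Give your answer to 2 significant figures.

v = 12 m/s

Energy at P: mgh₁ = (3.4)(9.81)(18) = 600.37 J
Friction loss: W_f = μ_k mg d = 12.61 J
At Q: ½mv² + mgh₂ = mgh₁ − W_f
½mv² = 600.37 − 12.61 − 326.87 = 260.89 J
v = √(2 × 260.89/3.4) = 12.39 m/s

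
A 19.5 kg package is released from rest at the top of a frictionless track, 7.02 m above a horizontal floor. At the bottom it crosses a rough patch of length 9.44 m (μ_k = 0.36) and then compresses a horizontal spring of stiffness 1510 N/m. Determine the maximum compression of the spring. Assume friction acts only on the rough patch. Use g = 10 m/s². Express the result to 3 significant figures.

x = 0.967 m

Initial energy: E₁ = mgh = (19.5)(10)(7.02) = 1368.9 J
Friction removes W_f = μ_k mg d = (0.36)(19.5)(10)(9.44) = 662.7 J
Energy reaching the spring: E = 1368.9 − 662.7 = 706.21 J
At max compression ½kx² = E ⇒ x = √(2E/k) = √(2 × 706.21/1510) = 0.9672 m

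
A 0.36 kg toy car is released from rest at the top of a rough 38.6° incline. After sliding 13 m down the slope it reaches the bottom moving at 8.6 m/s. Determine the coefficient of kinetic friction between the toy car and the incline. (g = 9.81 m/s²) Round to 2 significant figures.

The energy dissipated by friction is the PE lost minus the KE gained:
mgL sinθ = 28.643 J; ½mv² = 13.313 J
W_f = 28.643 − 13.313 = 15.33 J
μ_k = W_f/(mg cosθ · L) = 15.33/(2.760 × 13) = 0.4273

μ_k = 0.43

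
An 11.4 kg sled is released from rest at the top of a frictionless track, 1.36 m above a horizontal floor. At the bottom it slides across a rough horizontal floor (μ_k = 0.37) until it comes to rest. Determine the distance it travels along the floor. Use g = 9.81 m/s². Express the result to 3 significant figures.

d = 3.68 m

Energy bookkeeping (friction removes W_f = μ_k N d):
At rest all PE has been dissipated by friction: mgh = μ_k m g d
d = h/μ_k = 1.36/0.37 = 3.676 m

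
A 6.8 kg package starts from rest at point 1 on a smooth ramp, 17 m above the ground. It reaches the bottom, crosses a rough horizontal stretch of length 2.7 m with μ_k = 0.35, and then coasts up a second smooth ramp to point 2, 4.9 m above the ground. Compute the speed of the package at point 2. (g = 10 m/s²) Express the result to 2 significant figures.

v = 15 m/s

Energy at 1: mgh₁ = (6.8)(10)(17) = 1156.0 J
Friction loss: W_f = μ_k mg d = 64.26 J
At 2: ½mv² + mgh₂ = mgh₁ − W_f
½mv² = 1156.0 − 64.26 − 333.20 = 758.54 J
v = √(2 × 758.54/6.8) = 14.94 m/s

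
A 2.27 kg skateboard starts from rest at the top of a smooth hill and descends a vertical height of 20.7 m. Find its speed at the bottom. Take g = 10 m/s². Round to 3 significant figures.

v = 20.3 m/s

Equating total energy at the two states: mgh = ½mv²
v = √(2gh) = √(2 × 10 × 20.7) = √414.00 = 20.35 m/s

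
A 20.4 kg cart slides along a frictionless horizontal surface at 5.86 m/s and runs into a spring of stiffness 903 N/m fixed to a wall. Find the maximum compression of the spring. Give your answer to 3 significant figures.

x = 0.881 m

Conservation of energy between contact and max compression: ½mv² = ½kx²
x = v√(m/k) = 5.86 × √(20.4/903) = 0.8808 m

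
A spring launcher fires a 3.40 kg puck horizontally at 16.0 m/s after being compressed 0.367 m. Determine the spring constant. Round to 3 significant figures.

k = 6460 N/m

Energy stored in the spring equals the launch KE: ½kx² = ½mv²
k = mv²/x² = (3.40)(16.0)²/(0.367)² = 6462 N/m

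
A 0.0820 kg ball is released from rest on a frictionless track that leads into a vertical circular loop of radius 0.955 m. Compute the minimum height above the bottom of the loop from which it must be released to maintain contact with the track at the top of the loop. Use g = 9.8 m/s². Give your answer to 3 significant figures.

At the top, for minimum speed gravity alone supplies the centripetal force: mg = mv_top²/r ⇒ v_top² = gr = 9.359 m²/s²
Energy conservation from release height h to the top (height 2r): mgh = ½mv_top² + mg(2r)
h = v_top²/(2g) + 2r = r/2 + 2r = 5r/2 = 2.387 m

h = 2.39 m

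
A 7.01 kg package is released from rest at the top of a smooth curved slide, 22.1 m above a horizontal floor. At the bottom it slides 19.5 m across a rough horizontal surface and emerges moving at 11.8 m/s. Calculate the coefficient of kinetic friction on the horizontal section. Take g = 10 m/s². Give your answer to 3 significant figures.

μ_k = 0.776

Energy bookkeeping (friction removes W_f = μ_k N d):
mgh = ½mv² + μ_k m g d
mgh = 1549.2 J; ½mv² = 488.04 J
W_f = 1549.2 − 488.04 = 1061 J
μ_k = W_f/(mg·d) = 1061/(70.10 × 19.5) = 0.7763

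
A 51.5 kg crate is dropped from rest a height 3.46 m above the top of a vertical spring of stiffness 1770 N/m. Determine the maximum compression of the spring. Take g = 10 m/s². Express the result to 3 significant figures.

x = 1.74 m

Measuring PE from the top of the relaxed spring, at max compression the crate has dropped H + x with zero KE, so:
mg(H + x) = ½kx²
½(1770)x² − (51.5)(10)x − (51.5)(10)(3.46) = 0
885.0x² − 515.0x − 1782 = 0
x = [515.0 + √(265225 + 6.3079e+06)]/(2 × 885.0) = 1.739 m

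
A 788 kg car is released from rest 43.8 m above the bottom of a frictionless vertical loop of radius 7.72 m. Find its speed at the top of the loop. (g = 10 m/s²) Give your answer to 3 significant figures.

v = 23.8 m/s

Energy conservation: mgh = ½mv_top² + mg(2r)
v_top² = 2g(h − 2r) = 2(10)(43.8 − 15.44) = 567.2
v_top = 23.82 m/s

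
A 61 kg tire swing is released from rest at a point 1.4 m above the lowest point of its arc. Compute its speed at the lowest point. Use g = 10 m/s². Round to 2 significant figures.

Energy conservation between the two points: mgh = ½mv²
v = √(2gh) = √(2 × 10 × 1.4) = √28.000 = 5.292 m/s

v = 5.3 m/s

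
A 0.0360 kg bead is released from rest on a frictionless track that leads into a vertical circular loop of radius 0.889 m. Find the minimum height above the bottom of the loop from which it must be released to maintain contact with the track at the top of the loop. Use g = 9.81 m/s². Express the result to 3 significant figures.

h = 2.22 m

At the top, for minimum speed gravity alone supplies the centripetal force: mg = mv_top²/r ⇒ v_top² = gr = 8.721 m²/s²
Energy conservation from release height h to the top (height 2r): mgh = ½mv_top² + mg(2r)
h = v_top²/(2g) + 2r = r/2 + 2r = 5r/2 = 2.223 m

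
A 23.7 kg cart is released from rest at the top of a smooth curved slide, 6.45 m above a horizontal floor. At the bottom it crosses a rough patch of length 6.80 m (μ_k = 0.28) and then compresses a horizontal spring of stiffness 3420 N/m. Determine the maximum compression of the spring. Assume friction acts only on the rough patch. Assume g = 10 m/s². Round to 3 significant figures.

Initial energy: E₁ = mgh = (23.7)(10)(6.45) = 1528.7 J
Friction removes W_f = μ_k mg d = (0.28)(23.7)(10)(6.80) = 451.2 J
Energy reaching the spring: E = 1528.7 − 451.2 = 1077.4 J
At max compression ½kx² = E ⇒ x = √(2E/k) = √(2 × 1077.4/3420) = 0.7938 m

x = 0.794 m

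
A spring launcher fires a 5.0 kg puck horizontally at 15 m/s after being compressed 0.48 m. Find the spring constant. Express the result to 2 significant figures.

Energy stored in the spring equals the launch KE: ½kx² = ½mv²
k = mv²/x² = (5.0)(15)²/(0.48)² = 4883 N/m

k = 4900 N/m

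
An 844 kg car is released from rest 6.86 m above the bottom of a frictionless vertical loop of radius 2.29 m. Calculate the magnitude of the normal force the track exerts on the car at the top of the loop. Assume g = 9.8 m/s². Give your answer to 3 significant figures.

N = 8200 N

Energy from release to top (height 2r): mgh = ½mv_top² + mg(2r)
v_top² = 2g(h − 2r) = 2(9.8)(6.86 − 4.580) = 44.688 m²/s²
At the top, both N and weight point toward the centre: N + mg = mv_top²/r
N = m(v_top²/r − g) = 844(44.688/2.29 − 9.8) = 8199 N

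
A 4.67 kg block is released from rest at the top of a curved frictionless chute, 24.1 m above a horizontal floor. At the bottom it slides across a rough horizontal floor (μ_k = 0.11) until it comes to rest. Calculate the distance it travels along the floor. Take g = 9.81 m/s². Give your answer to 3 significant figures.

Energy bookkeeping (friction removes W_f = μ_k N d):
At rest all PE has been dissipated by friction: mgh = μ_k m g d
d = h/μ_k = 24.1/0.11 = 219.1 m

d = 219 m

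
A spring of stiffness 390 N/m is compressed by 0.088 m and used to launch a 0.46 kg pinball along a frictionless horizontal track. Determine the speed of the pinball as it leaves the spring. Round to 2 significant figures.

Spring PE converts entirely to kinetic energy: ½kx² = ½mv²
v = x√(k/m) = 0.088 × √(390/0.46) = 2.562 m/s

v = 2.6 m/s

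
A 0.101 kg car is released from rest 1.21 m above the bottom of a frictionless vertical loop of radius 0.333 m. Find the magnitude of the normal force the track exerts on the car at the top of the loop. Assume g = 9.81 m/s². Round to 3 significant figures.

N = 2.25 N

Energy from release to top (height 2r): mgh = ½mv_top² + mg(2r)
v_top² = 2g(h − 2r) = 2(9.81)(1.21 − 0.6660) = 10.673 m²/s²
At the top, both N and weight point toward the centre: N + mg = mv_top²/r
N = m(v_top²/r − g) = 0.101(10.673/0.333 − 9.81) = 2.246 N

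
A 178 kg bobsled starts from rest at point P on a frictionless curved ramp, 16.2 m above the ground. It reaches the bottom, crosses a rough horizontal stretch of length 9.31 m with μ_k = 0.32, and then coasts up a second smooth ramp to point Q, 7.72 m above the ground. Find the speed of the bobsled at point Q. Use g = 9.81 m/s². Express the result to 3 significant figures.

Energy at P: mgh₁ = (178)(9.81)(16.2) = 28288 J
Friction loss: W_f = μ_k mg d = 5202 J
At Q: ½mv² + mgh₂ = mgh₁ − W_f
½mv² = 28288 − 5202 − 13481 = 9605.4 J
v = √(2 × 9605.4/178) = 10.39 m/s

v = 10.4 m/s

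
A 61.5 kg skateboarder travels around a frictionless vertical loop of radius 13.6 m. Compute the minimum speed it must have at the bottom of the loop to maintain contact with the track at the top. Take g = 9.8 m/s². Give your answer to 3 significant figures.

v = 25.8 m/s

At the top: mg = mv_top²/r ⇒ v_top² = gr = 133.3 m²/s²
Energy from bottom to top (height 2r): ½mv_bot² = ½mv_top² + mg(2r)
v_bot² = gr + 4gr = 5gr = 666.4
v_bot = √(5gr) = 25.81 m/s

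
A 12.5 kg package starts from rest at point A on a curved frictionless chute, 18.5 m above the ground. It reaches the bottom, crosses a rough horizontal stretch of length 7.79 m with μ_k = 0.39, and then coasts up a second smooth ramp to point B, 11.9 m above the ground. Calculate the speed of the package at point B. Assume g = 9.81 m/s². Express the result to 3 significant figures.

v = 8.36 m/s

Energy at A: mgh₁ = (12.5)(9.81)(18.5) = 2268.6 J
Friction loss: W_f = μ_k mg d = 372.5 J
At B: ½mv² + mgh₂ = mgh₁ − W_f
½mv² = 2268.6 − 372.5 − 1459.2 = 436.78 J
v = √(2 × 436.78/12.5) = 8.360 m/s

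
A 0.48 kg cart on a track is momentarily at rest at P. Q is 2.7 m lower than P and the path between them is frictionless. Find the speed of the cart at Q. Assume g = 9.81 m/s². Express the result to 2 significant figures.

v = 7.3 m/s

Equating total energy at the two states: mgh = ½mv²
v = √(2gh) = √(2 × 9.81 × 2.7) = √52.974 = 7.278 m/s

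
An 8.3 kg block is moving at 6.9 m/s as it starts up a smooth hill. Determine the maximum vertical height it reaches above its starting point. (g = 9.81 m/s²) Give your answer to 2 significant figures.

By energy conservation, ½mv² = mgh
h = v²/(2g) = 6.9²/(2 × 9.81) = 2.427 m

h = 2.4 m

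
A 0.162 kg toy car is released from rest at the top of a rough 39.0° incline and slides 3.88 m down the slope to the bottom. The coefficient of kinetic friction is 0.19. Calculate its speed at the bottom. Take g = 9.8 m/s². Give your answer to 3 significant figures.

v = 6.05 m/s

Energy: mgh = ½mv² + W_f, with h = L sinθ and W_f = μ_k (mg cosθ) L
mgh = mgL sinθ = (0.162)(9.8)(3.88)sin39.0° = 3.8765 J
W_f = μ_k mg cosθ · L = (0.19)(0.162)(9.8)cos39.0°·3.88 = 0.9096 J
½mv² = 3.8765 − 0.9096 = 2.9670 J
v = √(2 × 2.9670/0.162) = 6.052 m/s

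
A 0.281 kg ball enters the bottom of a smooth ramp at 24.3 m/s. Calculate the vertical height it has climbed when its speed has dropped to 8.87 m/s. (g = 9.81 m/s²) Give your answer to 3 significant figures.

Conservation of energy: ½mv₁² = ½mv₂² + mgh
h = (v₁² − v₂²)/(2g) = (24.3² − 8.87²)/(2 × 9.81) = 26.09 m

h = 26.1 m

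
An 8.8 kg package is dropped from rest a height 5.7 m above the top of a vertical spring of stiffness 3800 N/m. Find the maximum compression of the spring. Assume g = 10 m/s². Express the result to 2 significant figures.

Take the reference level at the top of the uncompressed spring. At max compression the package has fallen H + x and is momentarily at rest:
mg(H + x) = ½kx²
½(3800)x² − (8.8)(10)x − (8.8)(10)(5.7) = 0
1900x² − 88.00x − 501.6 = 0
x = [88.00 + √(7744 + 3.8122e+06)]/(2 × 1900) = 0.5375 m

x = 0.54 m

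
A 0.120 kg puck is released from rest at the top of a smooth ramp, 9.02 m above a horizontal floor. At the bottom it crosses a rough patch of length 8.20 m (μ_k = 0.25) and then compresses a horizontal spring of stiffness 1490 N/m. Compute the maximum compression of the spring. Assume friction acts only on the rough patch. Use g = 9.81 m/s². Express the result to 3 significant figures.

Initial energy: E₁ = mgh = (0.120)(9.81)(9.02) = 10.618 J
Friction removes W_f = μ_k mg d = (0.25)(0.120)(9.81)(8.20) = 2.413 J
Energy reaching the spring: E = 10.618 − 2.413 = 8.2051 J
At max compression ½kx² = E ⇒ x = √(2E/k) = √(2 × 8.2051/1490) = 0.1049 m

x = 0.105 m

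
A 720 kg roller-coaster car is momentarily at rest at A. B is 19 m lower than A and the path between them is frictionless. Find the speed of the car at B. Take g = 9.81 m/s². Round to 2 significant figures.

v = 19 m/s

Mechanical energy is conserved (no friction): mgh = ½mv²
v = √(2gh) = √(2 × 9.81 × 19) = √372.78 = 19.31 m/s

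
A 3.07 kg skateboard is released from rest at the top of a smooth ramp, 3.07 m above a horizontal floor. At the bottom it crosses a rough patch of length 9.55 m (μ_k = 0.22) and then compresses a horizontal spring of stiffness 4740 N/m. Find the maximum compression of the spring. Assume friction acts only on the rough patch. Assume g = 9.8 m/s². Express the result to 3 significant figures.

Initial energy: E₁ = mgh = (3.07)(9.8)(3.07) = 92.364 J
Friction removes W_f = μ_k mg d = (0.22)(3.07)(9.8)(9.55) = 63.21 J
Energy reaching the spring: E = 92.364 − 63.21 = 29.153 J
At max compression ½kx² = E ⇒ x = √(2E/k) = √(2 × 29.153/4740) = 0.1109 m

x = 0.111 m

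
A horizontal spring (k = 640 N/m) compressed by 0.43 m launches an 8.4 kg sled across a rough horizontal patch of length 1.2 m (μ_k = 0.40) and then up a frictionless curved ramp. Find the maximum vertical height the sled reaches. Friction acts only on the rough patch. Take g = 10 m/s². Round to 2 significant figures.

h = 0.22 m

Spring energy: E₀ = ½kx² = ½(640)(0.43)² = 59.168 J
Friction: W_f = μ_k mg d = (0.40)(8.4)(10)(1.2) = 40.32 J
Energy at base of ramp: E = 59.168 − 40.32 = 18.848 J
At max height all remaining energy is PE: mgh = E ⇒ h = E/(mg) = 18.848/(8.4 × 10) = 0.2244 m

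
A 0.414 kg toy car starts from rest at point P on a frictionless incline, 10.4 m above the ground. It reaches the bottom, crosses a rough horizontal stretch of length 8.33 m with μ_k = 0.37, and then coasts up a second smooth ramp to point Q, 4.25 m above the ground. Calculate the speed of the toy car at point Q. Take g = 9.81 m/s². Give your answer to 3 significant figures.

Energy at P: mgh₁ = (0.414)(9.81)(10.4) = 42.238 J
Friction loss: W_f = μ_k mg d = 12.52 J
At Q: ½mv² + mgh₂ = mgh₁ − W_f
½mv² = 42.238 − 12.52 − 17.261 = 12.460 J
v = √(2 × 12.460/0.414) = 7.758 m/s

v = 7.76 m/s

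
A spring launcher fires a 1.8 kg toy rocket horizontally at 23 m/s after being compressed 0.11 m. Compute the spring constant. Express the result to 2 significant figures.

Energy stored in the spring equals the launch KE: ½kx² = ½mv²
k = mv²/x² = (1.8)(23)²/(0.11)² = 78694 N/m

k = 79000 N/m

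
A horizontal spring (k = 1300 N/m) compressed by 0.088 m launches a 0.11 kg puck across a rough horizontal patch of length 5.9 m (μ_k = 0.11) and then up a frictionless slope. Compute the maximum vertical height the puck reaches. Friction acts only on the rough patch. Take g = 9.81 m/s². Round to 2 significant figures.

h = 4.0 m

Spring energy: E₀ = ½kx² = ½(1300)(0.088)² = 5.0336 J
Friction: W_f = μ_k mg d = (0.11)(0.11)(9.81)(5.9) = 0.7003 J
Energy at base of ramp: E = 5.0336 − 0.7003 = 4.3333 J
At max height all remaining energy is PE: mgh = E ⇒ h = E/(mg) = 4.3333/(0.11 × 9.81) = 4.016 m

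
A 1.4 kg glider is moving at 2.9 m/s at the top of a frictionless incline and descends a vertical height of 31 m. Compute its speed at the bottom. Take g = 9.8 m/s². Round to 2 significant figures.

By conservation of mechanical energy, ½mv₀² + mgh = ½mv²
The mass cancels from both sides.
v² = v₀² + 2gh = (2.9)² + 2(9.8)(31) = 616.01
v = √616.01 = 24.82 m/s

v = 25 m/s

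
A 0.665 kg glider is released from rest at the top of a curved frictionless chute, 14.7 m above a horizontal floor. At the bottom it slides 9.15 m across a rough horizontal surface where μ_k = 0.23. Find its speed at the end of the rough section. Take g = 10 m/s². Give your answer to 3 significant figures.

v = 15.9 m/s

Applying the work–energy principle:
mgh = ½mv² + μ_k m g d
W_f = μ_k mg d = (0.23)(0.665)(10)(9.15) = 13.99 J
½mv² = mgh − W_f = 97.755 − 13.99 = 83.760 J
v = √(2 × 83.760/0.665) = 15.87 m/s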